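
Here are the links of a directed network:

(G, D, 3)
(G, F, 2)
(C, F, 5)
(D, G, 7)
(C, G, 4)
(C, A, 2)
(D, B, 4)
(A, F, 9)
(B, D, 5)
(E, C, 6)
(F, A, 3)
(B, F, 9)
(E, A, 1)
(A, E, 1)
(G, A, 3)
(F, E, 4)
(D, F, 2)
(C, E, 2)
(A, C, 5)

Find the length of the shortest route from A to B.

16

Running Dijkstra from A:
A: 0
E: 1  (via A)
C: 5  (via A)
F: 9  (via A)
G: 9  (via C)
D: 12  (via G)
B: 16  (via D)
Shortest route: A–C–G–D–B = 16.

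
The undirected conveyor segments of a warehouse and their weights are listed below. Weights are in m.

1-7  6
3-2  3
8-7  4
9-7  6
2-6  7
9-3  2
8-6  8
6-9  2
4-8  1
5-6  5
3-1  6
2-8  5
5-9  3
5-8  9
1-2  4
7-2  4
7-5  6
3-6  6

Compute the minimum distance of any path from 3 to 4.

9 m

Running Dijkstra from 3:
3: 0
9: 2  (via 3)
2: 3  (via 3)
6: 4  (via 9)
5: 5  (via 9)
1: 6  (via 3)
7: 7  (via 2)
8: 8  (via 2)
4: 9  (via 8)
Shortest route: 3 → 2 → 8 → 4 = 9 m.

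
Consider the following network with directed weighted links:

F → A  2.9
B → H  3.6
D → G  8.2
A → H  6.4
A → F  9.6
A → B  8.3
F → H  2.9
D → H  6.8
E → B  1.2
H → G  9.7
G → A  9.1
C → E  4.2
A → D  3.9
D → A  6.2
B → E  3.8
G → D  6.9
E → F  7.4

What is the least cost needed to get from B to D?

Compare a few routes:
B - H - G - D: 3.6+9.7+6.9 = 20.2
B - E - F - A - D: 3.8+7.4+2.9+3.9 = 18
The minimum is 18 via B - E - F - A - D.

18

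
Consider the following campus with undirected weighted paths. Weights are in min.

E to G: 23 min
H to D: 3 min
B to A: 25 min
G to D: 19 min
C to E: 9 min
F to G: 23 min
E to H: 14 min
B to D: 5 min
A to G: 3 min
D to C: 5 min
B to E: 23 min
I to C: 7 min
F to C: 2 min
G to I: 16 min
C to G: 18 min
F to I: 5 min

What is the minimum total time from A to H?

25 min

Running Dijkstra from A:
A: 0
G: 3  (via A)
I: 19  (via G)
C: 21  (via G)
D: 22  (via G)
F: 23  (via C)
B: 25  (via A)
H: 25  (via D)
Shortest route: A → G → D → H = 25 min.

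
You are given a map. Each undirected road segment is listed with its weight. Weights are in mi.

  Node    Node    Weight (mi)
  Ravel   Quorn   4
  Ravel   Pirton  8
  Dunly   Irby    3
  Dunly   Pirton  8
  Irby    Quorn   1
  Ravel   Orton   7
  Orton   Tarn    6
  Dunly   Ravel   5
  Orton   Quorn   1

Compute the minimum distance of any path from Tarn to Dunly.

Settle nodes by increasing distance from Tarn:
Tarn: 0
Orton: 6  (via Tarn)
Quorn: 7  (via Orton)
Irby: 8  (via Quorn)
Ravel: 11  (via Quorn)
Dunly: 11  (via Irby)
Shortest route: Tarn–Orton–Quorn–Irby–Dunly = 11 mi.

11 mi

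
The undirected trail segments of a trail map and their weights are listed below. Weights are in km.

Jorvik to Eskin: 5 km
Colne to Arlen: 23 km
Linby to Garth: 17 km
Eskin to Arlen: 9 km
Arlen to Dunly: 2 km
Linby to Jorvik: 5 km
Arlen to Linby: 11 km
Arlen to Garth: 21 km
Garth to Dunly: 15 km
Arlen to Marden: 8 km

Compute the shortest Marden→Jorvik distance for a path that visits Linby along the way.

Shortest Marden→Linby: Marden → Arlen → Linby = 19
Shortest Linby→Jorvik: Linby → Jorvik = 5
Total via Linby: 19 + 5 = 24 km.

24 km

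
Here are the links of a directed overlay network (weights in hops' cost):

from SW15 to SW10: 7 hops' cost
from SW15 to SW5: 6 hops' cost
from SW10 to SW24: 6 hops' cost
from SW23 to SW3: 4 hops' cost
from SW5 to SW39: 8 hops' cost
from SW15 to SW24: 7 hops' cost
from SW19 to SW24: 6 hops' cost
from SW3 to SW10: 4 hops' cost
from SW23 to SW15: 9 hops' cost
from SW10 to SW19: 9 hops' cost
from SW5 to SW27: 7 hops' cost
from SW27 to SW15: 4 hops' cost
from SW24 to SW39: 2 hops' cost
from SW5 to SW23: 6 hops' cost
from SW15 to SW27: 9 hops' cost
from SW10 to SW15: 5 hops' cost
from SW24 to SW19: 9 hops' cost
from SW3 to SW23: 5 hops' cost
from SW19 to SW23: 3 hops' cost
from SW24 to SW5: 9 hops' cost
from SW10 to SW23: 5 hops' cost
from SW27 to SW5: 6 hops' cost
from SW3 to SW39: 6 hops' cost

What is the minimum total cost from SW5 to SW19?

23 hops' cost

Shortest distances from SW5:
SW5: 0
SW23: 6  (via SW5)
SW27: 7  (via SW5)
SW39: 8  (via SW5)
SW3: 10  (via SW23)
SW15: 11  (via SW27)
SW10: 14  (via SW3)
SW24: 18  (via SW15)
SW19: 23  (via SW10)
Shortest route: SW5–SW23–SW3–SW10–SW19 = 23 hops' cost.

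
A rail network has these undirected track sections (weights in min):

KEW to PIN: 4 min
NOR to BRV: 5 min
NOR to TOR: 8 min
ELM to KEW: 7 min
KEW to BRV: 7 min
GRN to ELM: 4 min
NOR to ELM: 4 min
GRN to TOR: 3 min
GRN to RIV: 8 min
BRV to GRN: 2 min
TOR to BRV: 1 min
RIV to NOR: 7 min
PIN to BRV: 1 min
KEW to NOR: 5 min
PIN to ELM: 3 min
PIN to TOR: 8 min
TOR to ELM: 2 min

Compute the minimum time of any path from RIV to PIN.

11 min

Shortest distances from RIV:
RIV: 0
NOR: 7  (via RIV)
GRN: 8  (via RIV)
BRV: 10  (via GRN)
TOR: 11  (via GRN)
PIN: 11  (via BRV)
Shortest route: RIV–GRN–BRV–PIN = 11 min.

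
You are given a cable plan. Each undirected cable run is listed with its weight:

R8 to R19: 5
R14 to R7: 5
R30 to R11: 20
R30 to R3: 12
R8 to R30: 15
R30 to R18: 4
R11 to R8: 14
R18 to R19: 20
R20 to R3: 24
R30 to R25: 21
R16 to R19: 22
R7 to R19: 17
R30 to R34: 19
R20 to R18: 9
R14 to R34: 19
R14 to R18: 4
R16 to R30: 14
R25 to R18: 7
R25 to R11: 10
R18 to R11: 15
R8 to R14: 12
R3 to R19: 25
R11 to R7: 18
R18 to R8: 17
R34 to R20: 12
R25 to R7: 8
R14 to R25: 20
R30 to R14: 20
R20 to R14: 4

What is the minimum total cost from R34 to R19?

Enumerating some paths:
R34 - R20 - R14 - R8 - R19: 12+4+12+5 = 33
R34 - R20 - R14 - R7 - R19: 12+4+5+17 = 38
R34 - R14 - R8 - R19: 19+12+5 = 36
The minimum is 33 via R34 - R20 - R14 - R8 - R19.

33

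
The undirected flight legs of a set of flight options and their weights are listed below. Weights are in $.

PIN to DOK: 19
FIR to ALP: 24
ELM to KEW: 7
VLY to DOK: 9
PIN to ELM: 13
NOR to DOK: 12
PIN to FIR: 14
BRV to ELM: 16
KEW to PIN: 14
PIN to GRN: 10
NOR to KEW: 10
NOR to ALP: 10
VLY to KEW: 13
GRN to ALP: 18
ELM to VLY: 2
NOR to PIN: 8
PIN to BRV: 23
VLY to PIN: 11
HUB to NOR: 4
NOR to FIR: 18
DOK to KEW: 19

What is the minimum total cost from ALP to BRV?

$41

Compare a few routes:
ALP → NOR → PIN → VLY → ELM → BRV: 10+8+11+2+16 = 47
ALP → NOR → KEW → ELM → BRV: 10+10+7+16 = 43
ALP → NOR → PIN → ELM → BRV: 10+8+13+16 = 47
ALP → NOR → PIN → BRV: 10+8+23 = 41
The minimum is $41 via ALP → NOR → PIN → BRV.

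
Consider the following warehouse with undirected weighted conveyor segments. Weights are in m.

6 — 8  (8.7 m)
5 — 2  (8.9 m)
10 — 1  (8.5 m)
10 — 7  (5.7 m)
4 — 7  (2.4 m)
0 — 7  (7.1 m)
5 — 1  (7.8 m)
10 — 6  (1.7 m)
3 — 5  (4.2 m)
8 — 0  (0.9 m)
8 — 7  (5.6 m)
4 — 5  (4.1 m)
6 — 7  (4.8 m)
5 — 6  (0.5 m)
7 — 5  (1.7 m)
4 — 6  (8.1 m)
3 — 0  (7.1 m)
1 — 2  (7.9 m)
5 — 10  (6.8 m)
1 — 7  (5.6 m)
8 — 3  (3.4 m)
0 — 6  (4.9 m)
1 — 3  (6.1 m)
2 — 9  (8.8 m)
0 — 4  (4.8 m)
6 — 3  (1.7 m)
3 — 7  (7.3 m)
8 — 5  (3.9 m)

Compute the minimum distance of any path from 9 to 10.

19.9 m

Settle nodes by increasing distance from 9:
9: 0
2: 8.8  (via 9)
1: 16.7  (via 2)
5: 17.7  (via 2)
6: 18.2  (via 5)
7: 19.4  (via 5)
3: 19.9  (via 6)
10: 19.9  (via 6)
Shortest route: 9 → 2 → 5 → 6 → 10 = 19.9 m.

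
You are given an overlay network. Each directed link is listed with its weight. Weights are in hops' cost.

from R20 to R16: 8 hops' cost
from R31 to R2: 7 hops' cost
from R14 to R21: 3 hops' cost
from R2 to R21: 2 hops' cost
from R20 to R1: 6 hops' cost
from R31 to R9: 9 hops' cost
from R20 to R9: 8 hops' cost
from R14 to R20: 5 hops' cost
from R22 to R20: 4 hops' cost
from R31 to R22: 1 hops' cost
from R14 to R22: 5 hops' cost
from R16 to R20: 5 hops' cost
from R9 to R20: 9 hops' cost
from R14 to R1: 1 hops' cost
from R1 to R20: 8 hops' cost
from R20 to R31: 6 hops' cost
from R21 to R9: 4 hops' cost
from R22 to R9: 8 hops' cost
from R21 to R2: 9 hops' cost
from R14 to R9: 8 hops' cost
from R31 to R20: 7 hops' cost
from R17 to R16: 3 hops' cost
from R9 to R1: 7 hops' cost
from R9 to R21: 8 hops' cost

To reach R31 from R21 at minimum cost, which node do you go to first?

Candidate routes:
R21 - R9 - R1 - R20 - R31: 4+7+8+6 = 25
R21 - R9 - R20 - R31: 4+9+6 = 19
The minimum is 19 hops' cost via R21 - R9 - R20 - R31.
So from R21 the first move is to R9.

R9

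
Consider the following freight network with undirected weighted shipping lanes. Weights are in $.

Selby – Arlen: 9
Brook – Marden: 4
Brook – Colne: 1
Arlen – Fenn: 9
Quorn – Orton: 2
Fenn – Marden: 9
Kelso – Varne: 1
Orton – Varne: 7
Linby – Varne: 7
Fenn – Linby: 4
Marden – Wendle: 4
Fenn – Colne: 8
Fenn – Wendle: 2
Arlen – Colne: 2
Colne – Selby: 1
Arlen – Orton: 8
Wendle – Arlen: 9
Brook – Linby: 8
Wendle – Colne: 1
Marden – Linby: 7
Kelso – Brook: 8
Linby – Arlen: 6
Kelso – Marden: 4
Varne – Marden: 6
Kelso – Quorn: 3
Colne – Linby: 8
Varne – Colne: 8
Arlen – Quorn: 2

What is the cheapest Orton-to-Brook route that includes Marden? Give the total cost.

Shortest Orton→Marden: Orton–Quorn–Kelso–Marden = 9
Best Marden to Brook: Marden–Brook costing 4
Total via Marden: 9 + 4 = $13.

$13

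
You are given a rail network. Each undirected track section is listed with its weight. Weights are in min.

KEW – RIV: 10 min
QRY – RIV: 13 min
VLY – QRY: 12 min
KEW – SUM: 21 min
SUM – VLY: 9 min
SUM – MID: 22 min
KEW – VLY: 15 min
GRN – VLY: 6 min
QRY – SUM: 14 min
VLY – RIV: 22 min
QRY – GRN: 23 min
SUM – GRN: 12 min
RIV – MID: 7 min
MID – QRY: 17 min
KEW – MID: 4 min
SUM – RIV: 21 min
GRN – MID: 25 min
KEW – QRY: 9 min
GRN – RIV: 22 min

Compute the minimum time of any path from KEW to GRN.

21 min

Settle nodes by increasing distance from KEW:
KEW: 0
MID: 4  (via KEW)
QRY: 9  (via KEW)
RIV: 10  (via KEW)
VLY: 15  (via KEW)
SUM: 21  (via KEW)
GRN: 21  (via VLY)
Shortest route: KEW–VLY–GRN = 21 min.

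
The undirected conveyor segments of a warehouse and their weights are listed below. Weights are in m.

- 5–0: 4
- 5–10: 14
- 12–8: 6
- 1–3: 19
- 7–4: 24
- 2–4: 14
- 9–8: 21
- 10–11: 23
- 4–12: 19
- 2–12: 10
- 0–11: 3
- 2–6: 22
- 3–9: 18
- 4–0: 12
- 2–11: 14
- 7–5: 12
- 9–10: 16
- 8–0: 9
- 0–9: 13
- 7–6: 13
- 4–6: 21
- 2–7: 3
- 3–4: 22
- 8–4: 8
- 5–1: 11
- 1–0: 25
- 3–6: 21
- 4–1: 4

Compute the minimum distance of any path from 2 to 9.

30 m

Settle nodes by increasing distance from 2:
2: 0
7: 3  (via 2)
12: 10  (via 2)
4: 14  (via 2)
11: 14  (via 2)
5: 15  (via 7)
6: 16  (via 7)
8: 16  (via 12)
0: 17  (via 11)
1: 18  (via 4)
10: 29  (via 5)
9: 30  (via 0)
Shortest route: 2 → 11 → 0 → 9 = 30 m.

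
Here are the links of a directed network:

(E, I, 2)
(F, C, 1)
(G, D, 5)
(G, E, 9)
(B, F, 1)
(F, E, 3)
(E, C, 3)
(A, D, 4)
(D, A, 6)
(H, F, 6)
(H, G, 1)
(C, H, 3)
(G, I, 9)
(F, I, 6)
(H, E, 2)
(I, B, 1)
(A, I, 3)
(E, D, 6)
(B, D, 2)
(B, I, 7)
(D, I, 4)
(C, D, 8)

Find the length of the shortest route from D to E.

Candidate routes:
D - I - B - F - C - H - E: 4+1+1+1+3+2 = 12
D - I - B - F - E: 4+1+1+3 = 9
D - A - I - B - F - E: 6+3+1+1+3 = 14
Cheapest is D - I - B - F - E at 9.

9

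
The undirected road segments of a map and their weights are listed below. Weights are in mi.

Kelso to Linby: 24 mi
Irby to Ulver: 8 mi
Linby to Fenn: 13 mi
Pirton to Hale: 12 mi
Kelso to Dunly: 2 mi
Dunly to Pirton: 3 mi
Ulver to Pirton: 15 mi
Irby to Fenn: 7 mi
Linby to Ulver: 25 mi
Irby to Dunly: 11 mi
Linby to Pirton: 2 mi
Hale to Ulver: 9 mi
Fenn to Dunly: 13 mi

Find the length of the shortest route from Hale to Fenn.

24 mi

Settle nodes by increasing distance from Hale:
Hale: 0
Ulver: 9  (via Hale)
Pirton: 12  (via Hale)
Linby: 14  (via Pirton)
Dunly: 15  (via Pirton)
Kelso: 17  (via Dunly)
Irby: 17  (via Ulver)
Fenn: 24  (via Irby)
Shortest route: Hale → Ulver → Irby → Fenn = 24 mi.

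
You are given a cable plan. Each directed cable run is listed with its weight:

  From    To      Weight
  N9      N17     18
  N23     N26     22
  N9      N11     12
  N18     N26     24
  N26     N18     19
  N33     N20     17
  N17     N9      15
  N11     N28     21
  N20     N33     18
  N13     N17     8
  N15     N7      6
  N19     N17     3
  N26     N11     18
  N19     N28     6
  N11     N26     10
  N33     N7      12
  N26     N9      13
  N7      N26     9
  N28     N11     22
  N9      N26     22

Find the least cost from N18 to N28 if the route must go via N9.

Best N18 to N9: N18 → N26 → N9 costing 37
Shortest N9→N28: N9 → N11 → N28 = 33
Total via N9: 37 + 33 = 70.

70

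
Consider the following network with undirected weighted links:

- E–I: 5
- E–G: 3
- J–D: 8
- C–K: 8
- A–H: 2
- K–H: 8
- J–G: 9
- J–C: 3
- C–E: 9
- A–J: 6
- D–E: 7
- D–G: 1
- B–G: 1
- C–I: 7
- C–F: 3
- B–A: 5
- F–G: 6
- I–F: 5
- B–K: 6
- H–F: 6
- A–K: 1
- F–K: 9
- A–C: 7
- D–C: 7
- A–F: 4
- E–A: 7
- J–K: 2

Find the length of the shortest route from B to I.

Settle nodes by increasing distance from B:
B: 0
G: 1  (via B)
D: 2  (via G)
E: 4  (via G)
A: 5  (via B)
K: 6  (via B)
F: 7  (via G)
H: 7  (via A)
J: 8  (via K)
C: 9  (via D)
I: 9  (via E)
Shortest route: B → G → E → I = 9.

9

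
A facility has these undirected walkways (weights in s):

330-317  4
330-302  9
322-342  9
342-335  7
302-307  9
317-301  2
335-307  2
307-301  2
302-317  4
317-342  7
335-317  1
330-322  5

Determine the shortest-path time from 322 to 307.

Shortest distances from 322:
322: 0
330: 5  (via 322)
342: 9  (via 322)
317: 9  (via 330)
335: 10  (via 317)
301: 11  (via 317)
307: 12  (via 335)
Shortest route: 322 → 330 → 317 → 335 → 307 = 12 s.

12 s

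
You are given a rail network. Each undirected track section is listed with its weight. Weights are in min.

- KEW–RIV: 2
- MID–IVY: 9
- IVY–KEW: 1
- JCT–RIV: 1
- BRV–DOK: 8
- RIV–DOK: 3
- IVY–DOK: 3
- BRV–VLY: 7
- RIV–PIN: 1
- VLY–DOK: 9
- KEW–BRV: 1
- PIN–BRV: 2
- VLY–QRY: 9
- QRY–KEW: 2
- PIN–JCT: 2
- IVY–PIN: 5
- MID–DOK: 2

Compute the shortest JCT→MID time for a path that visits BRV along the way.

Best JCT to BRV: JCT–PIN–BRV costing 4
Best BRV to MID: BRV–KEW–IVY–DOK–MID costing 7
Total via BRV: 4 + 7 = 11 min.

11 min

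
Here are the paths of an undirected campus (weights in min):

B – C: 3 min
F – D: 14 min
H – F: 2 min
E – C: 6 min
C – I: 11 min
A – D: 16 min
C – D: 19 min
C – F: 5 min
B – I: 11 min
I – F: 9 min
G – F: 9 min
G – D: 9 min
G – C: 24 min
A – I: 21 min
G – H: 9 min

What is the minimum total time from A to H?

32 min

Running Dijkstra from A:
A: 0
D: 16  (via A)
I: 21  (via A)
G: 25  (via D)
F: 30  (via D)
B: 32  (via I)
C: 32  (via I)
H: 32  (via F)
Shortest route: A–D–F–H = 32 min.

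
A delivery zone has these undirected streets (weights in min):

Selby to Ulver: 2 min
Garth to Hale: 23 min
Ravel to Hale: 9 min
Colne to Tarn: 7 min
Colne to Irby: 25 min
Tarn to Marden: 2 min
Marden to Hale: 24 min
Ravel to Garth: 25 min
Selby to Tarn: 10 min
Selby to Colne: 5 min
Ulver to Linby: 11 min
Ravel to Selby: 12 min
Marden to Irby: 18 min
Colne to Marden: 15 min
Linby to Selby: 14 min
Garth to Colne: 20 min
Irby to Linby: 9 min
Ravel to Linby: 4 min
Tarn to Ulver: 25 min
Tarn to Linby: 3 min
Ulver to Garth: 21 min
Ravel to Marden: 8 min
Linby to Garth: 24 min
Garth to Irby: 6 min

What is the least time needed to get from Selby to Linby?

Running Dijkstra from Selby:
Selby: 0
Ulver: 2  (via Selby)
Colne: 5  (via Selby)
Tarn: 10  (via Selby)
Marden: 12  (via Tarn)
Ravel: 12  (via Selby)
Linby: 13  (via Ulver)
Shortest route: Selby–Ulver–Linby = 13 min.

13 min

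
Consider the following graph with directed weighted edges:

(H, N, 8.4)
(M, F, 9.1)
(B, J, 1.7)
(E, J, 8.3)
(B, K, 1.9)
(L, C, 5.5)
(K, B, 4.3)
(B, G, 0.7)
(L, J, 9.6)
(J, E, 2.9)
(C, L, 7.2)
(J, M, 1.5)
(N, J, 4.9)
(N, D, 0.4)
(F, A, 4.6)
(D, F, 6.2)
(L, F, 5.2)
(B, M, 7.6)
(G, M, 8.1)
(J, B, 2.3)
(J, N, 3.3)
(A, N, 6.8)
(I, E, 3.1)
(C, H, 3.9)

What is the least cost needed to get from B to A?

16.2

Enumerating some paths:
B–J–N–D–F–A: 1.7+3.3+0.4+6.2+4.6 = 16.2
B–M–F–A: 7.6+9.1+4.6 = 21.3
B–J–M–F–A: 1.7+1.5+9.1+4.6 = 16.9
B–G–M–F–A: 0.7+8.1+9.1+4.6 = 22.5
Cheapest is B–J–N–D–F–A at 16.2.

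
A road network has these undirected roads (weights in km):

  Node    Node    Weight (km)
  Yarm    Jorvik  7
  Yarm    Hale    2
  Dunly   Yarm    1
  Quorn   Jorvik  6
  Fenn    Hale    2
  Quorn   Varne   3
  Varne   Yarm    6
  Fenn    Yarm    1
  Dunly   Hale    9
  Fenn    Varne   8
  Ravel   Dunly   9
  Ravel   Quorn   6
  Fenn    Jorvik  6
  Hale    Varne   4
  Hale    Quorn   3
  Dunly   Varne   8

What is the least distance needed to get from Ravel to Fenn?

11 km

Enumerating some paths:
Ravel - Quorn - Hale - Yarm - Fenn: 6+3+2+1 = 12
Ravel - Quorn - Varne - Hale - Fenn: 6+3+4+2 = 15
Ravel - Quorn - Hale - Fenn: 6+3+2 = 11
Ravel - Dunly - Yarm - Hale - Fenn: 9+1+2+2 = 14
Cheapest is Ravel - Quorn - Hale - Fenn at 11 km.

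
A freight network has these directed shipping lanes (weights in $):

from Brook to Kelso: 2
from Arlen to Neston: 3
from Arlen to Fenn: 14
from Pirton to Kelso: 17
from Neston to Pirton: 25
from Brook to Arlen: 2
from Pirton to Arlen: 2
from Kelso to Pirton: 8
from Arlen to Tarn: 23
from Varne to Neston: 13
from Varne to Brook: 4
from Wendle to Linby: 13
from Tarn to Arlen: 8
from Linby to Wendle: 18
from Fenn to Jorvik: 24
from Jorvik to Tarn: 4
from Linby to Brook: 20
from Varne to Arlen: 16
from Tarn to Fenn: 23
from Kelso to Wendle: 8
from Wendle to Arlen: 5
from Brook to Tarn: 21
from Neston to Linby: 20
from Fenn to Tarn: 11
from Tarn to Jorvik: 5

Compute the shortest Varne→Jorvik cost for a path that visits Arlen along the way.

Shortest Varne→Arlen: Varne–Brook–Arlen = 6
Best Arlen to Jorvik: Arlen–Tarn–Jorvik costing 28
Total via Arlen: 6 + 28 = $34.

$34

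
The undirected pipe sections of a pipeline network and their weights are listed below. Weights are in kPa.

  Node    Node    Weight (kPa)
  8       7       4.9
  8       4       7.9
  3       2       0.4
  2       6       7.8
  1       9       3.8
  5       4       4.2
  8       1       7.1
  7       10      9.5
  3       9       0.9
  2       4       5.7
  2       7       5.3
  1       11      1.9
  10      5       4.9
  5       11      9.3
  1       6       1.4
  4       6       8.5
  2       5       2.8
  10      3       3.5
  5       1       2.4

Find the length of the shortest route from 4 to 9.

7 kPa

Running Dijkstra from 4:
4: 0
5: 4.2  (via 4)
2: 5.7  (via 4)
3: 6.1  (via 2)
1: 6.6  (via 5)
9: 7  (via 3)
Shortest route: 4 → 2 → 3 → 9 = 7 kPa.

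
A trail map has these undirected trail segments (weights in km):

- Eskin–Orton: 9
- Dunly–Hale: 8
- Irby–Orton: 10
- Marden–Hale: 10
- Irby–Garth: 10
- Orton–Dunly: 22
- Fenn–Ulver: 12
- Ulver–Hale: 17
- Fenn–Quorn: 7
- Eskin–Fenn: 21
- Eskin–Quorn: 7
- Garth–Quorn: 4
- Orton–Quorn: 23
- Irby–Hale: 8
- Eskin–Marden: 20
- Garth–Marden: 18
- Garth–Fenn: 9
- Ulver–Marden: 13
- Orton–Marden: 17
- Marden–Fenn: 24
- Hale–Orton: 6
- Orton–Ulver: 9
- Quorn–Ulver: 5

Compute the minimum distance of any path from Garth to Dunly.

Enumerating some paths:
Garth - Irby - Orton - Hale - Dunly: 10+10+6+8 = 34
Garth - Irby - Hale - Dunly: 10+8+8 = 26
Garth - Quorn - Ulver - Orton - Hale - Dunly: 4+5+9+6+8 = 32
Garth - Quorn - Ulver - Hale - Dunly: 4+5+17+8 = 34
Cheapest is Garth - Irby - Hale - Dunly at 26 km.

26 km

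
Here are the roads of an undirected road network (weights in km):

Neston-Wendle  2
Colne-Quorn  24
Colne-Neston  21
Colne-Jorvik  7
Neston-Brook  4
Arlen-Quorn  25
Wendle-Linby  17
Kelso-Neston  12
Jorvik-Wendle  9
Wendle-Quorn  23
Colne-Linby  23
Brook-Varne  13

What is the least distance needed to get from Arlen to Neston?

Settle nodes by increasing distance from Arlen:
Arlen: 0
Quorn: 25  (via Arlen)
Wendle: 48  (via Quorn)
Colne: 49  (via Quorn)
Neston: 50  (via Wendle)
Shortest route: Arlen–Quorn–Wendle–Neston = 50 km.

50 km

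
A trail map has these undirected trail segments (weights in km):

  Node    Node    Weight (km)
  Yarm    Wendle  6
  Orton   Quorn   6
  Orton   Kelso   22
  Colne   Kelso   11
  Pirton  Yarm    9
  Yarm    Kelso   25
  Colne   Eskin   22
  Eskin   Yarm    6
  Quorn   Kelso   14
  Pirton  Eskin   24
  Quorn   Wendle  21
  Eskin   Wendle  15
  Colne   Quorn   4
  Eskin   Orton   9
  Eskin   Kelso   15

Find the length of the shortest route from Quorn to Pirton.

30 km

Settle nodes by increasing distance from Quorn:
Quorn: 0
Colne: 4  (via Quorn)
Orton: 6  (via Quorn)
Kelso: 14  (via Quorn)
Eskin: 15  (via Orton)
Yarm: 21  (via Eskin)
Wendle: 21  (via Quorn)
Pirton: 30  (via Yarm)
Shortest route: Quorn → Orton → Eskin → Yarm → Pirton = 30 km.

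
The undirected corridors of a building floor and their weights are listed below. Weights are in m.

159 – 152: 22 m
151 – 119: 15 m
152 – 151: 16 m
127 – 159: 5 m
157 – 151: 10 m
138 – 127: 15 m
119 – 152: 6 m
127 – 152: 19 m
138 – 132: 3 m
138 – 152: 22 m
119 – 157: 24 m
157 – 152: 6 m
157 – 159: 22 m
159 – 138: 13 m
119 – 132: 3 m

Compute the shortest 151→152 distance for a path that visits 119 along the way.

21 m

Shortest 151→119: 151 → 119 = 15
Best 119 to 152: 119 → 152 costing 6
Total via 119: 15 + 6 = 21 m.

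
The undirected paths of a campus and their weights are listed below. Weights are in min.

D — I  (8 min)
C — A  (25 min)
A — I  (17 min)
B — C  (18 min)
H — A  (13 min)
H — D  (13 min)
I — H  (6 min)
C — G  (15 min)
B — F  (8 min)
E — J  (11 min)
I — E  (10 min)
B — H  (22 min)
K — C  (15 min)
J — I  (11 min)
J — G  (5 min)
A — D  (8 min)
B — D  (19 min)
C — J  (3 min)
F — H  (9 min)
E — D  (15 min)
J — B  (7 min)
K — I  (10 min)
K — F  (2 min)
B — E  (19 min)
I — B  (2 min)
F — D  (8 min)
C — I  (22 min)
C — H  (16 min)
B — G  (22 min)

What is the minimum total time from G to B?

12 min

Running Dijkstra from G:
G: 0
J: 5  (via G)
C: 8  (via J)
B: 12  (via J)
Shortest route: G–J–B = 12 min.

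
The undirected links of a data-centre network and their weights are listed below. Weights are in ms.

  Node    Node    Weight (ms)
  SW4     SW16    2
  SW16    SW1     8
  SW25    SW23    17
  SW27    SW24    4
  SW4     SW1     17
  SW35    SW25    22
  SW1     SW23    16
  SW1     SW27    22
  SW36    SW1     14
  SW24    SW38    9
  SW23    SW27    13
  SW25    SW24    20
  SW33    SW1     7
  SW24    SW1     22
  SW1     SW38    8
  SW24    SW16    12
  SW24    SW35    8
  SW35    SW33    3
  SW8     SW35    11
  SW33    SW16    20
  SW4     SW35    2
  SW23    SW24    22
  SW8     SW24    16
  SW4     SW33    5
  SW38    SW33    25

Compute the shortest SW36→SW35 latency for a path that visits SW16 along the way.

Shortest SW36→SW16: SW36 → SW1 → SW16 = 22
Best SW16 to SW35: SW16 → SW4 → SW35 costing 4
Total via SW16: 22 + 4 = 26 ms.

26 ms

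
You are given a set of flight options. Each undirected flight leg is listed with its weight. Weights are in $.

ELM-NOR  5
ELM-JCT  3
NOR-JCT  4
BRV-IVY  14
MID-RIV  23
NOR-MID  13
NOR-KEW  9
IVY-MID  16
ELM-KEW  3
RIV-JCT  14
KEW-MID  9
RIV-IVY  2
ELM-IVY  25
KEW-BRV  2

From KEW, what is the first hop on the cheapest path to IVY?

Candidate routes:
KEW - BRV - IVY: 2+14 = 16
KEW - MID - IVY: 9+16 = 25
KEW - ELM - JCT - RIV - IVY: 3+3+14+2 = 22
The minimum is $16 via KEW - BRV - IVY.
So from KEW the first move is to BRV.

BRV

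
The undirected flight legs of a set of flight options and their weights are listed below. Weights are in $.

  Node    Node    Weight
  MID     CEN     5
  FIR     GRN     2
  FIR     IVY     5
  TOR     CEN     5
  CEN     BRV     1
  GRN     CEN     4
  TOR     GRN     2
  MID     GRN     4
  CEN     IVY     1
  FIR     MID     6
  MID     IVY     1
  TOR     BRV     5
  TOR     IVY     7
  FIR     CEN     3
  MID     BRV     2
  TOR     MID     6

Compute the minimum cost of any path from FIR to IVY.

$4

Compare a few routes:
FIR - CEN - IVY: 3+1 = 4
FIR - IVY: 5 = 5
The minimum is $4 via FIR - CEN - IVY.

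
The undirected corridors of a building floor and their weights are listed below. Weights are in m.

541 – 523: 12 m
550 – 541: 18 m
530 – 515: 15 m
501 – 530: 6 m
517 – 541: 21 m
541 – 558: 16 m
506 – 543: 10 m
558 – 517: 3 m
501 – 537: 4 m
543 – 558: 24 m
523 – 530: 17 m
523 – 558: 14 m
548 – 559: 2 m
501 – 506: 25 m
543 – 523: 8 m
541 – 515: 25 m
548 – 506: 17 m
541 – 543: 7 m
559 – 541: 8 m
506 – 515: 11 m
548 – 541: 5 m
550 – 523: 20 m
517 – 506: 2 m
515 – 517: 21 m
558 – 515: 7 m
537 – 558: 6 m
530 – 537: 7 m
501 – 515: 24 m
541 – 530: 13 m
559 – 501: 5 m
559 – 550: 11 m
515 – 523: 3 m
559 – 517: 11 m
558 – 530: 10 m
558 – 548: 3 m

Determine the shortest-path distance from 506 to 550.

Candidate routes:
506–548–559–550: 17+2+11 = 30
506–517–558–548–541–550: 2+3+3+5+18 = 31
506–517–558–548–559–550: 2+3+3+2+11 = 21
506–517–559–550: 2+11+11 = 24
Cheapest is 506–517–558–548–559–550 at 21 m.

21 m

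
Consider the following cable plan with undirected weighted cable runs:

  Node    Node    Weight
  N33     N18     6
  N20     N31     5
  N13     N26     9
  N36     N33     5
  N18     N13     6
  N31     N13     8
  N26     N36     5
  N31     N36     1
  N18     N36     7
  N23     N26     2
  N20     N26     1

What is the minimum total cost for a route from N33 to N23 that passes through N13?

23

Best N33 to N13: N33–N18–N13 costing 12
Best N13 to N23: N13–N26–N23 costing 11
Total via N13: 12 + 11 = 23.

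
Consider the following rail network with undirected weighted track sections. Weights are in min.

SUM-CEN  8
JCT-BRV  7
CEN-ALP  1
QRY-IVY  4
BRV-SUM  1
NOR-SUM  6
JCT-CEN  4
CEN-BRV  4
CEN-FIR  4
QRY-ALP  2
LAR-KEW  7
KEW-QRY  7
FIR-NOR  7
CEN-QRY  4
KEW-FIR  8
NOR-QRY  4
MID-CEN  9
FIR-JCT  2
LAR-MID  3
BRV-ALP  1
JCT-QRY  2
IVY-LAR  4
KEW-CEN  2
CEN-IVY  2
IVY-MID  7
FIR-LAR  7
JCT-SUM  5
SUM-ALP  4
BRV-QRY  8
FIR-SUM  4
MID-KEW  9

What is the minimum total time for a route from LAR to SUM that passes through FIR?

11 min

Shortest LAR→FIR: LAR → FIR = 7
Shortest FIR→SUM: FIR → SUM = 4
Total via FIR: 7 + 4 = 11 min.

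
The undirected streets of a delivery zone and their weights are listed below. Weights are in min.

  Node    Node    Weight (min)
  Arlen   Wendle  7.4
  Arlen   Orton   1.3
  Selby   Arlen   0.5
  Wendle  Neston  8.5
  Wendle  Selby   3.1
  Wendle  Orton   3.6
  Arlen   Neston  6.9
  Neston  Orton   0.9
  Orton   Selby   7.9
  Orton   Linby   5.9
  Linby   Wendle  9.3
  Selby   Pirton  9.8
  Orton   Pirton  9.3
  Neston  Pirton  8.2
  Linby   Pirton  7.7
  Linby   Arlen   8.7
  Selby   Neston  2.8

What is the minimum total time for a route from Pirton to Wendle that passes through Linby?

Shortest Pirton→Linby: Pirton → Linby = 7.7
Best Linby to Wendle: Linby → Wendle costing 9.3
Total via Linby: 7.7 + 9.3 = 17 min.

17 min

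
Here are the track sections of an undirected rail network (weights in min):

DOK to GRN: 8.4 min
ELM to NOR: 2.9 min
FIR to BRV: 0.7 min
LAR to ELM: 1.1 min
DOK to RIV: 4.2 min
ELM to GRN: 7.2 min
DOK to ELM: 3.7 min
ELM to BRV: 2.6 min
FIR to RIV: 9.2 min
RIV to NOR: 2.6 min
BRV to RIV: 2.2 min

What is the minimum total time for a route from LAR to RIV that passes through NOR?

6.6 min

Best LAR to NOR: LAR → ELM → NOR costing 4
Shortest NOR→RIV: NOR → RIV = 2.6
Total via NOR: 4 + 2.6 = 6.6 min.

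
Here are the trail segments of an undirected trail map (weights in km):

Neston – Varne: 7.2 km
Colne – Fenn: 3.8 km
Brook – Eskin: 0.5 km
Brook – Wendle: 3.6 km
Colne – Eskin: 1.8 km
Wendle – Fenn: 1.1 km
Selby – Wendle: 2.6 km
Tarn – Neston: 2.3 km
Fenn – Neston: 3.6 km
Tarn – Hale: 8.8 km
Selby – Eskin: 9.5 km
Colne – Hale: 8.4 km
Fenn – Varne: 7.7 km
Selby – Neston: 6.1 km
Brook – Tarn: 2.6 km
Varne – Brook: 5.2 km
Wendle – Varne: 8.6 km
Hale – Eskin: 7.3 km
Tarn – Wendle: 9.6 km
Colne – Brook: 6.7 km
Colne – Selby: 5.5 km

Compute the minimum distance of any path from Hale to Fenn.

Shortest distances from Hale:
Hale: 0
Eskin: 7.3  (via Hale)
Brook: 7.8  (via Eskin)
Colne: 8.4  (via Hale)
Tarn: 8.8  (via Hale)
Neston: 11.1  (via Tarn)
Wendle: 11.4  (via Brook)
Fenn: 12.2  (via Colne)
Shortest route: Hale–Colne–Fenn = 12.2 km.

12.2 km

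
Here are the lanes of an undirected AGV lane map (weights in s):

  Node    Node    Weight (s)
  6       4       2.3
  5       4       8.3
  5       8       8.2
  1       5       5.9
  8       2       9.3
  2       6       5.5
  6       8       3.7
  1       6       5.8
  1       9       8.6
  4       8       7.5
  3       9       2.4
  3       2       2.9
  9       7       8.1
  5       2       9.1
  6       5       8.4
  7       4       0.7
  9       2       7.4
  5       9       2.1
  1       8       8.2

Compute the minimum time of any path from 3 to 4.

Compare a few routes:
3–2–6–4: 2.9+5.5+2.3 = 10.7
3–9–7–4: 2.4+8.1+0.7 = 11.2
3–9–5–4: 2.4+2.1+8.3 = 12.8
The minimum is 10.7 s via 3–2–6–4.

10.7 s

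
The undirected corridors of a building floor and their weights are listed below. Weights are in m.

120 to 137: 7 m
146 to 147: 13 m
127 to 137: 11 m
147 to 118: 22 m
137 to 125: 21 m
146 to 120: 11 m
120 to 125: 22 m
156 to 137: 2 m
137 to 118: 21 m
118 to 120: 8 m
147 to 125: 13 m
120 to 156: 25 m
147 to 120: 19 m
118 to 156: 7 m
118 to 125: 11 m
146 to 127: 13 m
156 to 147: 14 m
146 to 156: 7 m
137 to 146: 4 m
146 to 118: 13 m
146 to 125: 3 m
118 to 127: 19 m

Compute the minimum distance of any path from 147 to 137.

Running Dijkstra from 147:
147: 0
125: 13  (via 147)
146: 13  (via 147)
156: 14  (via 147)
137: 16  (via 156)
Shortest route: 147–156–137 = 16 m.

16 m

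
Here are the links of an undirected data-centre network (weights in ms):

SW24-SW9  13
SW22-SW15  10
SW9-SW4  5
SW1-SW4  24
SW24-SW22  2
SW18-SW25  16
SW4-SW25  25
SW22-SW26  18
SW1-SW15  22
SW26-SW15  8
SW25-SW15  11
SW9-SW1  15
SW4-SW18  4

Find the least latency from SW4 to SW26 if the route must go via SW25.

Shortest SW4→SW25: SW4 → SW18 → SW25 = 20
Best SW25 to SW26: SW25 → SW15 → SW26 costing 19
Total via SW25: 20 + 19 = 39 ms.

39 ms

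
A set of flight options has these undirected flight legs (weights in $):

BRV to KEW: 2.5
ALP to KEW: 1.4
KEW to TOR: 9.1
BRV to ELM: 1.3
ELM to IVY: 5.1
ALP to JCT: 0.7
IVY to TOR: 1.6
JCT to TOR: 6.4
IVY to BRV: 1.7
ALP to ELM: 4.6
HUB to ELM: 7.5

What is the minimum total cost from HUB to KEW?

Compare a few routes:
HUB → ELM → BRV → KEW: 7.5+1.3+2.5 = 11.3
HUB → ELM → ALP → KEW: 7.5+4.6+1.4 = 13.5
HUB → ELM → IVY → BRV → KEW: 7.5+5.1+1.7+2.5 = 16.8
Cheapest is HUB → ELM → BRV → KEW at $11.3.

$11.3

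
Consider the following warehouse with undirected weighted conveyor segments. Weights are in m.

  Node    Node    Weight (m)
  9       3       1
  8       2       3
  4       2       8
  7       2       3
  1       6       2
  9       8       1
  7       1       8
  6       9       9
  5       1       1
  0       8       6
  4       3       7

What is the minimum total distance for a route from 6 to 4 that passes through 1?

21 m

Best 6 to 1: 6–1 costing 2
Best 1 to 4: 1–7–2–4 costing 19
Total via 1: 2 + 19 = 21 m.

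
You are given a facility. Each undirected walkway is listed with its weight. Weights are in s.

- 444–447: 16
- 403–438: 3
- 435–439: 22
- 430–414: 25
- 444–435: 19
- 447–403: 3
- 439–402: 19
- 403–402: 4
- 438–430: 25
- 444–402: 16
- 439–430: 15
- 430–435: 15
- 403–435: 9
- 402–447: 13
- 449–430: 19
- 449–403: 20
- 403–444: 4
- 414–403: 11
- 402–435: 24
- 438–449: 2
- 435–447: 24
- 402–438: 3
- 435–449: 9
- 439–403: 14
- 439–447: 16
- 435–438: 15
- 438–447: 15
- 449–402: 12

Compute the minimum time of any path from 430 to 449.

19 s

Compare a few routes:
430 - 435 - 403 - 438 - 449: 15+9+3+2 = 29
430 - 435 - 449: 15+9 = 24
430 - 449: 19 = 19
430 - 438 - 449: 25+2 = 27
Cheapest is 430 - 449 at 19 s.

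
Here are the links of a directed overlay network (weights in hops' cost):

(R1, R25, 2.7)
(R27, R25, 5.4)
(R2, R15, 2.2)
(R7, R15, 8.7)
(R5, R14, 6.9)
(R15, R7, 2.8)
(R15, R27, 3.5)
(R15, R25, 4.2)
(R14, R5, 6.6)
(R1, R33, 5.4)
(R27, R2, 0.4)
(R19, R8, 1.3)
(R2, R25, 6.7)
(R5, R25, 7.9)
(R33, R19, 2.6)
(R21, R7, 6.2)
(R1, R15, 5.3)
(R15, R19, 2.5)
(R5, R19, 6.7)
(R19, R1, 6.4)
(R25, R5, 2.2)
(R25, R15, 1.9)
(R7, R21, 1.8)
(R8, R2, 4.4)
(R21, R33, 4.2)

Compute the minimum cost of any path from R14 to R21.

Enumerating some paths:
R14 → R5 → R19 → R8 → R2 → R15 → R7 → R21: 6.6+6.7+1.3+4.4+2.2+2.8+1.8 = 25.8
R14 → R5 → R19 → R1 → R25 → R15 → R7 → R21: 6.6+6.7+6.4+2.7+1.9+2.8+1.8 = 28.9
R14 → R5 → R25 → R15 → R7 → R21: 6.6+7.9+1.9+2.8+1.8 = 21
Cheapest is R14 → R5 → R25 → R15 → R7 → R21 at 21 hops' cost.

21 hops' cost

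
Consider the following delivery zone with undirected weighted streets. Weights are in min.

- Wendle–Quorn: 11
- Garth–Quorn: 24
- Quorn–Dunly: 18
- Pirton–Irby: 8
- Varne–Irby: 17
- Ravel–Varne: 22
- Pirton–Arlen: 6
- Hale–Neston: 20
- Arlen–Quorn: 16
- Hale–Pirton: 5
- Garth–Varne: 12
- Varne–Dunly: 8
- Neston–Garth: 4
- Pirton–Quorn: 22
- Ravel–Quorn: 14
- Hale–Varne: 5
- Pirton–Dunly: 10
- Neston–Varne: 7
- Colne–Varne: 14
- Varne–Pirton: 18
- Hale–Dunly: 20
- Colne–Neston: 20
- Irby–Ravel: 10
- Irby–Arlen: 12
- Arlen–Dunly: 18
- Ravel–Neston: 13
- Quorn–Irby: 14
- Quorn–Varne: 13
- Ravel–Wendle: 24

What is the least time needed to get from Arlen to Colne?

30 min

Shortest distances from Arlen:
Arlen: 0
Pirton: 6  (via Arlen)
Hale: 11  (via Pirton)
Irby: 12  (via Arlen)
Varne: 16  (via Hale)
Dunly: 16  (via Pirton)
Quorn: 16  (via Arlen)
Ravel: 22  (via Irby)
Neston: 23  (via Varne)
Wendle: 27  (via Quorn)
Garth: 27  (via Neston)
Colne: 30  (via Varne)
Shortest route: Arlen → Pirton → Hale → Varne → Colne = 30 min.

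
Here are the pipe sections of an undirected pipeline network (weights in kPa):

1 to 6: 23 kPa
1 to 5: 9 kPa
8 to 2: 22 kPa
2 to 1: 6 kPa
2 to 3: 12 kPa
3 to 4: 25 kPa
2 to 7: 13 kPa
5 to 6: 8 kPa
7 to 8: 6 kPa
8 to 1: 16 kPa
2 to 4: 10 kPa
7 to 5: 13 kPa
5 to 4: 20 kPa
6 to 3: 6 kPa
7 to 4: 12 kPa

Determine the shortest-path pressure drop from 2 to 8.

19 kPa

Enumerating some paths:
2–7–8: 13+6 = 19
2–4–7–8: 10+12+6 = 28
2–1–8: 6+16 = 22
2–8: 22 = 22
The minimum is 19 kPa via 2–7–8.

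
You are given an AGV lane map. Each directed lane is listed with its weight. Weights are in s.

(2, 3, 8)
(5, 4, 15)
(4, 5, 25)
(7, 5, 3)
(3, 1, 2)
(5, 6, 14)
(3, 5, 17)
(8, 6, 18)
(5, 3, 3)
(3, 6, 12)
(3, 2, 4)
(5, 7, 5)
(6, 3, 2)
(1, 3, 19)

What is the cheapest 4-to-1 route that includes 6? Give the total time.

43 s

Shortest 4→6: 4 → 5 → 6 = 39
Shortest 6→1: 6 → 3 → 1 = 4
Total via 6: 39 + 4 = 43 s.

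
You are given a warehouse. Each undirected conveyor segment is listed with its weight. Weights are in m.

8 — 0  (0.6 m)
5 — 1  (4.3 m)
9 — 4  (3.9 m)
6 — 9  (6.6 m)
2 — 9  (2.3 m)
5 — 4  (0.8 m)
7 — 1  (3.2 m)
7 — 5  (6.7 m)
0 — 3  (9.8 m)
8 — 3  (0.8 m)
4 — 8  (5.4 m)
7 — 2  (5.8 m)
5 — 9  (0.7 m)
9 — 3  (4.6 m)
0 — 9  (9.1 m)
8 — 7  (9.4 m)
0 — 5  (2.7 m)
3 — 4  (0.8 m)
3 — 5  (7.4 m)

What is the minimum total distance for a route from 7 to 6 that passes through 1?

14.8 m

Best 7 to 1: 7 → 1 costing 3.2
Shortest 1→6: 1 → 5 → 9 → 6 = 11.6
Total via 1: 3.2 + 11.6 = 14.8 m.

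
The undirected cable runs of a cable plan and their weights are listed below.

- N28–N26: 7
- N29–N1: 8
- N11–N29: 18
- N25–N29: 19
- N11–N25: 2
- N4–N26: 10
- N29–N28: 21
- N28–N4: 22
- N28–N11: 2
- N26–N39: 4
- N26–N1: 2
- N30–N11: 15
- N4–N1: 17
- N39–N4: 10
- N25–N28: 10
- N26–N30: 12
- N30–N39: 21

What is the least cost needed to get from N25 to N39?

Settle nodes by increasing distance from N25:
N25: 0
N11: 2  (via N25)
N28: 4  (via N11)
N26: 11  (via N28)
N1: 13  (via N26)
N39: 15  (via N26)
Shortest route: N25 → N11 → N28 → N26 → N39 = 15.

15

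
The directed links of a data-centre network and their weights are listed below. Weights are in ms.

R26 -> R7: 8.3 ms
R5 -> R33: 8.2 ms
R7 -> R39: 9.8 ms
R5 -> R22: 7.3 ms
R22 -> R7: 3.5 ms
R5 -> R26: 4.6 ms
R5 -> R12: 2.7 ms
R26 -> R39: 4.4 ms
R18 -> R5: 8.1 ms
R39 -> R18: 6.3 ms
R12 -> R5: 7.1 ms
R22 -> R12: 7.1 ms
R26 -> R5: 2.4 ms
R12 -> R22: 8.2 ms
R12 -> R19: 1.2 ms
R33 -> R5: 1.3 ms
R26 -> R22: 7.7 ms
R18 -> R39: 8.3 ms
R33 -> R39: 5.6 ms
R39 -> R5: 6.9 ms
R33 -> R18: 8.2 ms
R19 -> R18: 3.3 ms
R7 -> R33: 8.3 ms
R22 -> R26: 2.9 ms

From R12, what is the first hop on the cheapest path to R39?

Compare a few routes:
R12 → R5 → R26 → R39: 7.1+4.6+4.4 = 16.1
R12 → R19 → R18 → R39: 1.2+3.3+8.3 = 12.8
R12 → R22 → R26 → R39: 8.2+2.9+4.4 = 15.5
The minimum is 12.8 ms via R12 → R19 → R18 → R39.
So from R12 the first move is to R19.

R19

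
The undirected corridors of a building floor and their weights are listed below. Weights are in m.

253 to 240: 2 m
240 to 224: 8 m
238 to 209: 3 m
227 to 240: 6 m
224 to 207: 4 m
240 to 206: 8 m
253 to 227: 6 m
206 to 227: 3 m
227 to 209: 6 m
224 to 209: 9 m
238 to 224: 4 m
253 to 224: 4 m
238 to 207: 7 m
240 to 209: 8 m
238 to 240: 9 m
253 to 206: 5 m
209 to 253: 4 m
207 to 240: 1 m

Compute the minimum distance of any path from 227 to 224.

10 m

Enumerating some paths:
227–240–253–224: 6+2+4 = 12
227–206–253–224: 3+5+4 = 12
227–253–224: 6+4 = 10
227–240–207–224: 6+1+4 = 11
The minimum is 10 m via 227–253–224.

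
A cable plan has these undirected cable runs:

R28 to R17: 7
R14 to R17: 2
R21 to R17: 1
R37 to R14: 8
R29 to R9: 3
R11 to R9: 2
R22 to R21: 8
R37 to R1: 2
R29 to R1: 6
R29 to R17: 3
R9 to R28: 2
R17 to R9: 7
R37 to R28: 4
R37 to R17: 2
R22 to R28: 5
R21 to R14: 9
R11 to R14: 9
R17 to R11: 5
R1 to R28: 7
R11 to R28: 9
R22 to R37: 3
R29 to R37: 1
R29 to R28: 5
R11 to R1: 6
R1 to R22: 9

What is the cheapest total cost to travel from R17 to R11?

5

Running Dijkstra from R17:
R17: 0
R21: 1  (via R17)
R14: 2  (via R17)
R37: 2  (via R17)
R29: 3  (via R17)
R1: 4  (via R37)
R22: 5  (via R37)
R11: 5  (via R17)
Shortest route: R17–R11 = 5.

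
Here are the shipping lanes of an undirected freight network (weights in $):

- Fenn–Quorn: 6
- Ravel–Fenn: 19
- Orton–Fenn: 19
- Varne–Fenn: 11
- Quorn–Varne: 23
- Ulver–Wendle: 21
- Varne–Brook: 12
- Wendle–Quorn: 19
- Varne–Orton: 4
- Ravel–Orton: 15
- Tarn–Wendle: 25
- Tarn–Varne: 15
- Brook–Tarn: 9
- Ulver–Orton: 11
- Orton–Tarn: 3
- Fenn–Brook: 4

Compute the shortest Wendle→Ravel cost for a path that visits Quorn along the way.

$44

Shortest Wendle→Quorn: Wendle–Quorn = 19
Shortest Quorn→Ravel: Quorn–Fenn–Ravel = 25
Total via Quorn: 19 + 25 = $44.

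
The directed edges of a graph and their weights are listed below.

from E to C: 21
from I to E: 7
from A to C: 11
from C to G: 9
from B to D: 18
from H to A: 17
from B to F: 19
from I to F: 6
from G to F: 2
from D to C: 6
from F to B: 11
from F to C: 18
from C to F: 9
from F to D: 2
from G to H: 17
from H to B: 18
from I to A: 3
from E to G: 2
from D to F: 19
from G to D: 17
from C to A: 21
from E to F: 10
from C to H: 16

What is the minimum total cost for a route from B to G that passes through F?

Shortest B→F: B–F = 19
Best F to G: F–D–C–G costing 17
Total via F: 19 + 17 = 36.

36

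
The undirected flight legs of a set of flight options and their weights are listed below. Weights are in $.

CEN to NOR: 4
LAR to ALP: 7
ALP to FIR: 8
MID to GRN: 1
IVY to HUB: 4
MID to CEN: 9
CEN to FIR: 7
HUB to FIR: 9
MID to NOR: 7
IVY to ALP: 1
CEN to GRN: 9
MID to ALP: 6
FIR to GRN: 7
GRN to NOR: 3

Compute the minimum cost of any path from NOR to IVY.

Settle nodes by increasing distance from NOR:
NOR: 0
GRN: 3  (via NOR)
MID: 4  (via GRN)
CEN: 4  (via NOR)
ALP: 10  (via MID)
FIR: 10  (via GRN)
IVY: 11  (via ALP)
Shortest route: NOR → GRN → MID → ALP → IVY = $11.

$11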